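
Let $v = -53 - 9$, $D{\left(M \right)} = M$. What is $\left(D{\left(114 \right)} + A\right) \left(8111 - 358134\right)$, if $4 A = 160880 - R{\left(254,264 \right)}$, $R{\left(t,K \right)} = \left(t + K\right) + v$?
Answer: $-14077925060$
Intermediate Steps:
$v = -62$ ($v = -53 - 9 = -62$)
$R{\left(t,K \right)} = -62 + K + t$ ($R{\left(t,K \right)} = \left(t + K\right) - 62 = \left(K + t\right) - 62 = -62 + K + t$)
$A = 40106$ ($A = \frac{160880 - \left(-62 + 264 + 254\right)}{4} = \frac{160880 - 456}{4} = \frac{1}{4} \cdot 160424 = 40106$)
$\left(D{\left(114 \right)} + A\right) \left(8111 - 358134\right) = \left(114 + 40106\right) \left(8111 - 358134\right) = 40220 \left(-350023\right) = -14077925060$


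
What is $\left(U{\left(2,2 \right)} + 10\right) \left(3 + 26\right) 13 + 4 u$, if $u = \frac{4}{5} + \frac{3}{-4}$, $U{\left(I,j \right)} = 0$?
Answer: $\frac{18851}{5} \approx 3770.2$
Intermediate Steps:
$u = \frac{1}{20}$ ($u = 4 \cdot \frac{1}{5} + 3 \left(- \frac{1}{4}\right) = \frac{4}{5} - \frac{3}{4} = \frac{1}{20} \approx 0.05$)
$\left(U{\left(2,2 \right)} + 10\right) \left(3 + 26\right) 13 + 4 u = \left(0 + 10\right) \left(3 + 26\right) 13 + 4 \cdot \frac{1}{20} = 10 \cdot 29 \cdot 13 + \frac{1}{5} = 290 \cdot 13 + \frac{1}{5} = 3770 + \frac{1}{5} = \frac{18851}{5}$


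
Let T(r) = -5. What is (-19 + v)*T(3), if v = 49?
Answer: -150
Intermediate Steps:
(-19 + v)*T(3) = (-19 + 49)*(-5) = 30*(-5) = -150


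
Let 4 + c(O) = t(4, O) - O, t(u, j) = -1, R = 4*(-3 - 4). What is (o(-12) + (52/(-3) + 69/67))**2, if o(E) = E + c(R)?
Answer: 1136356/40401 ≈ 28.127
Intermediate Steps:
R = -28 (R = 4*(-7) = -28)
c(O) = -5 - O (c(O) = -4 + (-1 - O) = -5 - O)
o(E) = 23 + E (o(E) = E + (-5 - 1*(-28)) = E + (-5 + 28) = E + 23 = 23 + E)
(o(-12) + (52/(-3) + 69/67))**2 = ((23 - 12) + (52/(-3) + 69/67))**2 = (11 + (52*(-1/3) + 69*(1/67)))**2 = (11 + (-52/3 + 69/67))**2 = (11 - 3277/201)**2 = (-1066/201)**2 = 1136356/40401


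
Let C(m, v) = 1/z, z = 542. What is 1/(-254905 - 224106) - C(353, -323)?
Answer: -479553/259623962 ≈ -0.0018471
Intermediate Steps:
C(m, v) = 1/542
1/(-254905 - 224106) - C(353, -323) = 1/(-254905 - 224106) - 1*1/542 = 1/(-479011) - 1/542 = -1/479011 - 1/542 = -479553/259623962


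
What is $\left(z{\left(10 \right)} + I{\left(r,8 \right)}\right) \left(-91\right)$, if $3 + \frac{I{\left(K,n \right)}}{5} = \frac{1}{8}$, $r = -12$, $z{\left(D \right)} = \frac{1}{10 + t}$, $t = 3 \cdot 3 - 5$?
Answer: $\frac{10413}{8} \approx 1301.6$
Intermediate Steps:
$t = 4$ ($t = 9 - 5 = 4$)
$z{\left(D \right)} = \frac{1}{14}$ ($z{\left(D \right)} = \frac{1}{10 + 4} = \frac{1}{14}$)
$I{\left(K,n \right)} = - \frac{115}{8}$ ($I{\left(K,n \right)} = -15 + \frac{5}{8} = - \frac{115}{8}$)
$\left(z{\left(10 \right)} + I{\left(r,8 \right)}\right) \left(-91\right) = \left(\frac{1}{14} - \frac{115}{8}\right) \left(-91\right) = \left(- \frac{801}{56}\right) \left(-91\right) = \frac{10413}{8}$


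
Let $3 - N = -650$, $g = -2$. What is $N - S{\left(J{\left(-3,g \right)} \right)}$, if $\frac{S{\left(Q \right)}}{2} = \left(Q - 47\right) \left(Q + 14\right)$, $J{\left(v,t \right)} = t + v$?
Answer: $1589$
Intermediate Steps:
$S{\left(Q \right)} = 2 \left(-47 + Q\right) \left(14 + Q\right)$ ($S{\left(Q \right)} = 2 \left(Q - 47\right) \left(Q + 14\right) = 2 \left(-47 + Q\right) \left(14 + Q\right)$)
$N = 653$ ($N = 3 - -650 = 3 + 650 = 653$)
$N - S{\left(J{\left(-3,g \right)} \right)} = 653 - \left(-1316 - 66 \left(-2 - 3\right) + 2 \left(-2 - 3\right)^{2}\right) = 653 - \left(-1316 - -330 + 2 \left(-5\right)^{2}\right) = 653 - \left(-1316 + 330 + 2 \cdot 25\right) = 653 - \left(-1316 + 330 + 50\right) = 653 - -936 = 653 + 936 = 1589$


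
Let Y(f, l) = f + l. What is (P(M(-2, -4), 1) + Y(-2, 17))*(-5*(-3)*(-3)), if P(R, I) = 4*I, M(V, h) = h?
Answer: -855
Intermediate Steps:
(P(M(-2, -4), 1) + Y(-2, 17))*(-5*(-3)*(-3)) = (4*1 + (-2 + 17))*(-5*(-3)*(-3)) = (4 + 15)*(15*(-3)) = 19*(-45) = -855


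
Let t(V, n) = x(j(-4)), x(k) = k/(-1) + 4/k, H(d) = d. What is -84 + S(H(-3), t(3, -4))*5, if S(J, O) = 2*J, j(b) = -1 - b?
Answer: -114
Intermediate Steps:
x(k) = -k + 4/k (x(k) = k*(-1) + 4/k = -k + 4/k)
t(V, n) = -5/3 (t(V, n) = -(-1 - 1*(-4)) + 4/(-1 - 1*(-4)) = -(-1 + 4) + 4/(-1 + 4) = -1*3 + 4/3 = -3 + 4*(⅓) = -3 + 4/3 = -5/3)
-84 + S(H(-3), t(3, -4))*5 = -84 + (2*(-3))*5 = -84 - 6*5 = -84 - 30 = -114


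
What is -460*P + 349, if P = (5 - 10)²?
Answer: -11151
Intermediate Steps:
P = 25 (P = (-5)² = 25)
-460*P + 349 = -460*25 + 349 = -11500 + 349 = -11151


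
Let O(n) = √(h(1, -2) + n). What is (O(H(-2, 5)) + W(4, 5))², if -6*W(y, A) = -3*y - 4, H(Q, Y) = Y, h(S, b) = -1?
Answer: 196/9 ≈ 21.778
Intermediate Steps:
O(n) = √(-1 + n)
W(y, A) = ⅔ + y/2 (W(y, A) = -(-3*y - 4)/6 = -(-4 - 3*y)/6 = ⅔ + y/2)
(O(H(-2, 5)) + W(4, 5))² = (√(-1 + 5) + (⅔ + (½)*4))² = (√4 + (⅔ + 2))² = (2 + 8/3)² = (14/3)² = 196/9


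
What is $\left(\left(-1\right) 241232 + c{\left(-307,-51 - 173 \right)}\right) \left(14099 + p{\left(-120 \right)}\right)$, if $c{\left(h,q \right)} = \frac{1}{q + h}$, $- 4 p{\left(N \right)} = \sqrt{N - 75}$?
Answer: $- \frac{1806000027107}{531} + \frac{128094193 i \sqrt{195}}{2124} \approx -3.4011 \cdot 10^{9} + 8.4216 \cdot 10^{5} i$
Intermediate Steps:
$p{\left(N \right)} = - \frac{\sqrt{-75 + N}}{4}$ ($p{\left(N \right)} = - \frac{\sqrt{N - 75}}{4} = - \frac{\sqrt{-75 + N}}{4}$)
$c{\left(h,q \right)} = \frac{1}{h + q}$
$\left(\left(-1\right) 241232 + c{\left(-307,-51 - 173 \right)}\right) \left(14099 + p{\left(-120 \right)}\right) = \left(\left(-1\right) 241232 + \frac{1}{-307 - 224}\right) \left(14099 - \frac{\sqrt{-75 - 120}}{4}\right) = \left(-241232 + \frac{1}{-307 - 224}\right) \left(14099 - \frac{\sqrt{-195}}{4}\right) = \left(-241232 + \frac{1}{-531}\right) \left(14099 - \frac{i \sqrt{195}}{4}\right) = \left(-241232 - \frac{1}{531}\right) \left(14099 - \frac{i \sqrt{195}}{4}\right) = - \frac{128094193 \left(14099 - \frac{i \sqrt{195}}{4}\right)}{531} = - \frac{1806000027107}{531} + \frac{128094193 i \sqrt{195}}{2124}$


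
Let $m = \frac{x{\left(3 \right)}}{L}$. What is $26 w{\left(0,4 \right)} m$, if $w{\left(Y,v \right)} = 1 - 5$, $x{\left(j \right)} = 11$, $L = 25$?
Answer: $- \frac{1144}{25} \approx -45.76$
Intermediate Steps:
$w{\left(Y,v \right)} = -4$ ($w{\left(Y,v \right)} = 1 - 5 = -4$)
$m = \frac{11}{25} \approx 0.44$
$26 w{\left(0,4 \right)} m = 26 \left(-4\right) \frac{11}{25} = \left(-104\right) \frac{11}{25} = - \frac{1144}{25}$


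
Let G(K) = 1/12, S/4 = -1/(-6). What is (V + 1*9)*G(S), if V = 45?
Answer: 9/2 ≈ 4.5000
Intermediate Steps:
S = ⅔ (S = 4*(-1/(-6)) = 4*(-1*(-⅙)) = 4*(⅙) = ⅔ ≈ 0.66667)
G(K) = 1/12
(V + 1*9)*G(S) = (45 + 1*9)*(1/12) = (45 + 9)*(1/12) = 54*(1/12) = 9/2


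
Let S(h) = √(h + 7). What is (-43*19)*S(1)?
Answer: -1634*√2 ≈ -2310.8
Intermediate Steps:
S(h) = √(7 + h)
(-43*19)*S(1) = (-43*19)*√(7 + 1) = -1634*√2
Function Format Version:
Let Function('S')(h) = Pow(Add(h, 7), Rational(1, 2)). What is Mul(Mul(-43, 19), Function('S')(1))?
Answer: Mul(-1634, Pow(2, Rational(1, 2))) ≈ -2310.8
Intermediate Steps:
Function('S')(h) = Pow(Add(7, h), Rational(1, 2))
Mul(Mul(-43, 19), Function('S')(1)) = Mul(Mul(-43, 19), Pow(Add(7, 1), Rational(1, 2))) = Mul(-817, Pow(8, Rational(1, 2))) = Mul(-817, Mul(2, Pow(2, Rational(1, 2)))) = Mul(-1634, Pow(2, Rational(1, 2)))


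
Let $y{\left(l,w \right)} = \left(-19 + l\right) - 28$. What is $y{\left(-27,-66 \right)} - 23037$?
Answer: $-23111$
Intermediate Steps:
$y{\left(l,w \right)} = -47 + l$
$y{\left(-27,-66 \right)} - 23037 = \left(-47 - 27\right) - 23037 = -74 - 23037 = -23111$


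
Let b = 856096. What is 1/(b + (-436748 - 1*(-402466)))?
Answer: 1/821814 ≈ 1.2168e-6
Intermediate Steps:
1/(b + (-436748 - 1*(-402466))) = 1/(856096 + (-436748 - 1*(-402466))) = 1/(856096 + (-436748 + 402466)) = 1/(856096 - 34282) = 1/821814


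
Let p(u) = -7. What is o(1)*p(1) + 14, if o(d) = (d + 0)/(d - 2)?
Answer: 21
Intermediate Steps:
o(d) = d/(-2 + d)
o(1)*p(1) + 14 = (1/(-2 + 1))*(-7) + 14 = (1/(-1))*(-7) + 14 = (1*(-1))*(-7) + 14 = -1*(-7) + 14 = 7 + 14 = 21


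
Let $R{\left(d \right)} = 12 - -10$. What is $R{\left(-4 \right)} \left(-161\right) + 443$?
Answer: $-3099$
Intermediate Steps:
$R{\left(d \right)} = 22$ ($R{\left(d \right)} = 12 + 10 = 22$)
$R{\left(-4 \right)} \left(-161\right) + 443 = 22 \left(-161\right) + 443 = -3542 + 443 = -3099$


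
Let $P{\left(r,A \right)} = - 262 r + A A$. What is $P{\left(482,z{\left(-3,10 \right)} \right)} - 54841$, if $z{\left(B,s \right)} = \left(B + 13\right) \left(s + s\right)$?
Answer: $-141125$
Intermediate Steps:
$z{\left(B,s \right)} = 2 s \left(13 + B\right)$ ($z{\left(B,s \right)} = \left(13 + B\right) 2 s = 2 s \left(13 + B\right)$)
$P{\left(r,A \right)} = A^{2} - 262 r$ ($P{\left(r,A \right)} = - 262 r + A^{2} = A^{2} - 262 r$)
$P{\left(482,z{\left(-3,10 \right)} \right)} - 54841 = \left(\left(2 \cdot 10 \left(13 - 3\right)\right)^{2} - 126284\right) - 54841 = \left(\left(2 \cdot 10 \cdot 10\right)^{2} - 126284\right) - 54841 = \left(200^{2} - 126284\right) - 54841 = \left(40000 - 126284\right) - 54841 = -86284 - 54841 = -141125$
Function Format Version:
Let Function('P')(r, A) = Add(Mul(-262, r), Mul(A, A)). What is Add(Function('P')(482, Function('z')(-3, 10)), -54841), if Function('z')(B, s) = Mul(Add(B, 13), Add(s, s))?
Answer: -141125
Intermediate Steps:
Function('z')(B, s) = Mul(2, s, Add(13, B)) (Function('z')(B, s) = Mul(Add(13, B), Mul(2, s)) = Mul(2, s, Add(13, B)))
Function('P')(r, A) = Add(Pow(A, 2), Mul(-262, r)) (Function('P')(r, A) = Add(Mul(-262, r), Pow(A, 2)) = Add(Pow(A, 2), Mul(-262, r)))
Add(Function('P')(482, Function('z')(-3, 10)), -54841) = Add(Add(Pow(Mul(2, 10, Add(13, -3)), 2), Mul(-262, 482)), -54841) = Add(Add(Pow(Mul(2, 10, 10), 2), -126284), -54841) = Add(Add(Pow(200, 2), -126284), -54841) = Add(Add(40000, -126284), -54841) = Add(-86284, -54841) = -141125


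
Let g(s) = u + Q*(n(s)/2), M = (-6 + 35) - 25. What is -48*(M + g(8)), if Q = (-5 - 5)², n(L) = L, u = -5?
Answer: -19152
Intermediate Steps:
Q = 100 (Q = (-10)² = 100)
M = 4 (M = 29 - 25 = 4)
g(s) = -5 + 50*s (g(s) = -5 + 100*(s/2) = -5 + 50*s)
-48*(M + g(8)) = -48*(4 + (-5 + 50*8)) = -48*(4 + (-5 + 400)) = -48*(4 + 395) = -48*399 = -19152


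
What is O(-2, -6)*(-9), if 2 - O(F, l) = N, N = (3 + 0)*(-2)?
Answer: -72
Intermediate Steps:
N = -6 (N = 3*(-2) = -6)
O(F, l) = 8 (O(F, l) = 2 - 1*(-6) = 2 + 6 = 8)
O(-2, -6)*(-9) = 8*(-9) = -72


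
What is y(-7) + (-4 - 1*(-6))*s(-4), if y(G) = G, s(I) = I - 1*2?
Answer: -19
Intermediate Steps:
s(I) = -2 + I (s(I) = I - 2 = -2 + I)
y(-7) + (-4 - 1*(-6))*s(-4) = -7 + (-4 - 1*(-6))*(-2 - 4) = -7 + (-4 + 6)*(-6) = -7 + 2*(-6) = -7 - 12 = -19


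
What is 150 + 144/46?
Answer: 3522/23 ≈ 153.13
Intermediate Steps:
150 + 144/46 = 150 + 144*(1/46) = 150 + 72/23 = 3522/23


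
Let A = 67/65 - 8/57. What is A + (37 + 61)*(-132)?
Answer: -47924581/3705 ≈ -12935.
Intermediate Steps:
A = 3299/3705 (A = 67*(1/65) - 8*1/57 = 67/65 - 8/57 = 3299/3705 ≈ 0.89042)
A + (37 + 61)*(-132) = 3299/3705 + (37 + 61)*(-132) = 3299/3705 + 98*(-132) = 3299/3705 - 12936 = -47924581/3705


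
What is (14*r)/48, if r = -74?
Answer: -259/12 ≈ -21.583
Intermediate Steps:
(14*r)/48 = (14*(-74))/48 = -1036*1/48 = -259/12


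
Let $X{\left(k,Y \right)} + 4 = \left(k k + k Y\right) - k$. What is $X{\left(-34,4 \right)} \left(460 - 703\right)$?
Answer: $-255150$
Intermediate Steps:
$X{\left(k,Y \right)} = -4 + k^{2} - k + Y k$ ($X{\left(k,Y \right)} = -4 - \left(k - k Y - k k\right) = -4 - \left(k - k^{2} - Y k\right) = -4 + \left(k^{2} - k + Y k\right) = -4 + k^{2} - k + Y k$)
$X{\left(-34,4 \right)} \left(460 - 703\right) = \left(-4 + \left(-34\right)^{2} - -34 + 4 \left(-34\right)\right) \left(460 - 703\right) = \left(-4 + 1156 + 34 - 136\right) \left(-243\right) = 1050 \left(-243\right) = -255150$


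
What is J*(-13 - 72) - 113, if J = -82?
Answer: 6857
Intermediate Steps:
J*(-13 - 72) - 113 = -82*(-13 - 72) - 113 = -82*(-85) - 113 = 6970 - 113 = 6857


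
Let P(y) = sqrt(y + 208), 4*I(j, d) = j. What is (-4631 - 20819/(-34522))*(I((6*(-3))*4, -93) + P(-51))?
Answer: 1438655067/17261 - 159850563*sqrt(157)/34522 ≈ 25328.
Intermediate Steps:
I(j, d) = j/4
P(y) = sqrt(208 + y)
(-4631 - 20819/(-34522))*(I((6*(-3))*4, -93) + P(-51)) = (-4631 - 20819/(-34522))*(((6*(-3))*4)/4 + sqrt(208 - 51)) = (-4631 - 20819*(-1/34522))*((-18*4)/4 + sqrt(157)) = (-4631 + 20819/34522)*((1/4)*(-72) + sqrt(157)) = -159850563*(-18 + sqrt(157))/34522 = 1438655067/17261 - 159850563*sqrt(157)/34522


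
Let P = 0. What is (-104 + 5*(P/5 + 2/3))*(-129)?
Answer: 12986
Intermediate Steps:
(-104 + 5*(P/5 + 2/3))*(-129) = (-104 + 5*(0/5 + 2/3))*(-129) = (-104 + 5*(0*(⅕) + 2*(⅓)))*(-129) = (-104 + 5*(0 + ⅔))*(-129) = (-104 + 5*(⅔))*(-129) = (-104 + 10/3)*(-129) = -302/3*(-129) = 12986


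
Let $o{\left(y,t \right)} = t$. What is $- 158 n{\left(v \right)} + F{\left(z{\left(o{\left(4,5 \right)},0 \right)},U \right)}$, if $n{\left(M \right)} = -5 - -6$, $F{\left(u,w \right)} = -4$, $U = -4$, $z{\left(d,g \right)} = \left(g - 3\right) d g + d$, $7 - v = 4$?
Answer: $-162$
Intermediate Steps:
$v = 3$ ($v = 7 - 4 = 3$)
$z{\left(d,g \right)} = d + d g \left(-3 + g\right)$ ($z{\left(d,g \right)} = \left(-3 + g\right) d g + d = d \left(-3 + g\right) g + d = d g \left(-3 + g\right) + d = d + d g \left(-3 + g\right)$)
$n{\left(M \right)} = 1$ ($n{\left(M \right)} = -5 + 6 = 1$)
$- 158 n{\left(v \right)} + F{\left(z{\left(o{\left(4,5 \right)},0 \right)},U \right)} = \left(-158\right) 1 - 4 = -158 - 4 = -162$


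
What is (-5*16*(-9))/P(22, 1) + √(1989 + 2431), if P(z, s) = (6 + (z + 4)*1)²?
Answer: 45/64 + 2*√1105 ≈ 67.186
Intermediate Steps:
P(z, s) = (10 + z)² (P(z, s) = (6 + (4 + z)*1)² = (6 + (4 + z))² = (10 + z)²)
(-5*16*(-9))/P(22, 1) + √(1989 + 2431) = (-5*16*(-9))/((10 + 22)²) + √(1989 + 2431) = (-80*(-9))/(32²) + √4420 = 720/1024 + 2*√1105 = 720*(1/1024) + 2*√1105 = 45/64 + 2*√1105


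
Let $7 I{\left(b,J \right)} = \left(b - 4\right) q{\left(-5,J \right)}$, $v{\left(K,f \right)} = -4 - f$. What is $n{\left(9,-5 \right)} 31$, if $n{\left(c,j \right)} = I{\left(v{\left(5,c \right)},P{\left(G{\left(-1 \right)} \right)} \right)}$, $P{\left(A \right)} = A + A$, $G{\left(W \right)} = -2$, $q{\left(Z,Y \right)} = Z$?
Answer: $\frac{2635}{7} \approx 376.43$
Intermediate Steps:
$P{\left(A \right)} = 2 A$
$I{\left(b,J \right)} = \frac{20}{7} - \frac{5 b}{7}$ ($I{\left(b,J \right)} = \frac{\left(b - 4\right) \left(-5\right)}{7} = \frac{\left(-4 + b\right) \left(-5\right)}{7} = \frac{20 - 5 b}{7} = \frac{20}{7} - \frac{5 b}{7}$)
$n{\left(c,j \right)} = \frac{40}{7} + \frac{5 c}{7}$ ($n{\left(c,j \right)} = \frac{20}{7} - \frac{5 \left(-4 - c\right)}{7} = \frac{20}{7} + \left(\frac{20}{7} + \frac{5 c}{7}\right) = \frac{40}{7} + \frac{5 c}{7}$)
$n{\left(9,-5 \right)} 31 = \left(\frac{40}{7} + \frac{5}{7} \cdot 9\right) 31 = \left(\frac{40}{7} + \frac{45}{7}\right) 31 = \frac{85}{7} \cdot 31 = \frac{2635}{7}$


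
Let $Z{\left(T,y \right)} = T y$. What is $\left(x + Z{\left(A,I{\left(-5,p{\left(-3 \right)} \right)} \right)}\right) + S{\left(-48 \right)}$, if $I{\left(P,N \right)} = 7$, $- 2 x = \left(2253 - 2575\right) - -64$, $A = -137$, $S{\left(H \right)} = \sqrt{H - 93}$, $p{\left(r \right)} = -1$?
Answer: $-830 + i \sqrt{141} \approx -830.0 + 11.874 i$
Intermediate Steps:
$S{\left(H \right)} = \sqrt{-93 + H}$
$x = 129$ ($x = - \frac{\left(2253 - 2575\right) - -64}{2} = - \frac{-322 + 64}{2} = \left(- \frac{1}{2}\right) \left(-258\right) = 129$)
$\left(x + Z{\left(A,I{\left(-5,p{\left(-3 \right)} \right)} \right)}\right) + S{\left(-48 \right)} = \left(129 - 959\right) + \sqrt{-93 - 48} = \left(129 - 959\right) + \sqrt{-141} = -830 + i \sqrt{141}$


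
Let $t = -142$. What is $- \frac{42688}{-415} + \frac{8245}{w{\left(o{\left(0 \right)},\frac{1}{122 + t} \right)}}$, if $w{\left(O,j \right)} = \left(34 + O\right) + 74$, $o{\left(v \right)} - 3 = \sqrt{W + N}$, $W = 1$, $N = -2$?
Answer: $\frac{905807461}{5113630} - \frac{8245 i}{12322} \approx 177.14 - 0.66913 i$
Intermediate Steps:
$o{\left(v \right)} = 3 + i$ ($o{\left(v \right)} = 3 + \sqrt{1 - 2} = 3 + \sqrt{-1} = 3 + i$)
$w{\left(O,j \right)} = 108 + O$
$- \frac{42688}{-415} + \frac{8245}{w{\left(o{\left(0 \right)},\frac{1}{122 + t} \right)}} = - \frac{42688}{-415} + \frac{8245}{108 + \left(3 + i\right)} = \left(-42688\right) \left(- \frac{1}{415}\right) + \frac{8245}{111 + i} = \frac{42688}{415} + 8245 \frac{111 - i}{12322} = \frac{42688}{415} + \frac{8245 \left(111 - i\right)}{12322}$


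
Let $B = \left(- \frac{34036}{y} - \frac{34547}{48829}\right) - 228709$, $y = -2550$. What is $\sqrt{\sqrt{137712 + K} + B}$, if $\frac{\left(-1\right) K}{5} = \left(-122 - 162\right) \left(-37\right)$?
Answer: $\frac{\sqrt{-951876610848438 + 8324370450 \sqrt{21293}}}{64515} \approx 477.92 i$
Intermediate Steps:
$B = - \frac{73771728346}{322575}$ ($B = \left(- \frac{34036}{-2550} - \frac{34547}{48829}\right) - 228709 = \left(\left(-34036\right) \left(- \frac{1}{2550}\right) - \frac{179}{253}\right) - 228709 = \left(\frac{17018}{1275} - \frac{179}{253}\right) - 228709 = \frac{4077329}{322575} - 228709 = - \frac{73771728346}{322575} \approx -2.287 \cdot 10^{5}$)
$K = -52540$ ($K = - 5 \left(-122 - 162\right) \left(-37\right) = - 5 \left(\left(-284\right) \left(-37\right)\right) = \left(-5\right) 10508 = -52540$)
$\sqrt{\sqrt{137712 + K} + B} = \sqrt{\sqrt{137712 - 52540} - \frac{73771728346}{322575}} = \sqrt{\sqrt{85172} - \frac{73771728346}{322575}} = \sqrt{2 \sqrt{21293} - \frac{73771728346}{322575}} = \sqrt{- \frac{73771728346}{322575} + 2 \sqrt{21293}}$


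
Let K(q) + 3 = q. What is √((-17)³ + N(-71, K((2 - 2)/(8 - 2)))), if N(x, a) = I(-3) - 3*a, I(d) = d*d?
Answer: I*√4895 ≈ 69.964*I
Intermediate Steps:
I(d) = d²
K(q) = -3 + q
N(x, a) = 9 - 3*a (N(x, a) = (-3)² - 3*a = 9 - 3*a)
√((-17)³ + N(-71, K((2 - 2)/(8 - 2)))) = √((-17)³ + (9 - 3*(-3 + (2 - 2)/(8 - 2)))) = √(-4913 + (9 - 3*(-3 + 0/6))) = √(-4913 + (9 - 3*(-3 + 0*(⅙)))) = √(-4913 + (9 - 3*(-3 + 0))) = √(-4913 + (9 - 3*(-3))) = √(-4913 + (9 + 9)) = √(-4913 + 18) = √(-4895) = I*√4895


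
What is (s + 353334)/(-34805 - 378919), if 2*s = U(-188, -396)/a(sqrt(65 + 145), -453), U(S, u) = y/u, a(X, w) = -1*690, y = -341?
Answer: -17553633089/20553808320 ≈ -0.85403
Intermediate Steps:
a(X, w) = -690
U(S, u) = -341/u
s = -31/49680 (s = (-341/(-396)/(-690))/2 = (-341*(-1/396)*(-1/690))/2 = ((31/36)*(-1/690))/2 = (1/2)*(-31/24840) = -31/49680 ≈ -0.00062399)
(s + 353334)/(-34805 - 378919) = (-31/49680 + 353334)/(-34805 - 378919) = (17553633089/49680)/(-413724) = (17553633089/49680)*(-1/413724) = -17553633089/20553808320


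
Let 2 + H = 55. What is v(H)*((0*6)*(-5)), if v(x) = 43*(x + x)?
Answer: 0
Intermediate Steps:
H = 53 (H = -2 + 55 = 53)
v(x) = 86*x (v(x) = 43*(2*x) = 86*x)
v(H)*((0*6)*(-5)) = (86*53)*((0*6)*(-5)) = 4558*(0*(-5)) = 4558*0 = 0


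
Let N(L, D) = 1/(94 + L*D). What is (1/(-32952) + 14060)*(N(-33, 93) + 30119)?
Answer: 1729750125091619/4084675 ≈ 4.2347e+8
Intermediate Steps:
N(L, D) = 1/(94 + D*L)
(1/(-32952) + 14060)*(N(-33, 93) + 30119) = (1/(-32952) + 14060)*(1/(94 + 93*(-33)) + 30119) = (-1/32952 + 14060)*(1/(94 - 3069) + 30119) = 463305119*(1/(-2975) + 30119)/32952 = 463305119*(-1/2975 + 30119)/32952 = (463305119/32952)*(89604024/2975) = 1729750125091619/4084675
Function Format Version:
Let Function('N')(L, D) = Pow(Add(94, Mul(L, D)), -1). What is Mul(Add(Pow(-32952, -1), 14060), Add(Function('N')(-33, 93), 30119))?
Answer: Rational(1729750125091619, 4084675) ≈ 4.2347e+8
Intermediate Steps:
Function('N')(L, D) = Pow(Add(94, Mul(D, L)), -1)
Mul(Add(Pow(-32952, -1), 14060), Add(Function('N')(-33, 93), 30119)) = Mul(Add(Pow(-32952, -1), 14060), Add(Pow(Add(94, Mul(93, -33)), -1), 30119)) = Mul(Add(Rational(-1, 32952), 14060), Add(Pow(Add(94, -3069), -1), 30119)) = Mul(Rational(463305119, 32952), Add(Pow(-2975, -1), 30119)) = Mul(Rational(463305119, 32952), Add(Rational(-1, 2975), 30119)) = Mul(Rational(463305119, 32952), Rational(89604024, 2975)) = Rational(1729750125091619, 4084675)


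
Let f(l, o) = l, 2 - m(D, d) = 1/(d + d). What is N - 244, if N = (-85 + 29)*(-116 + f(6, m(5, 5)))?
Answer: 5916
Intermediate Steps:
m(D, d) = 2 - 1/(2*d) (m(D, d) = 2 - 1/(d + d) = 2 - 1/(2*d))
N = 6160 (N = (-85 + 29)*(-116 + 6) = -56*(-110) = 6160)
N - 244 = 6160 - 244 = 5916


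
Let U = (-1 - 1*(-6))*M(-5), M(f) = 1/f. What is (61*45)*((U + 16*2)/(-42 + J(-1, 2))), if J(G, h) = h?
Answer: -17019/8 ≈ -2127.4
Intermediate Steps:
U = -1 (U = (-1 - 1*(-6))/(-5) = (-1 + 6)*(-1/5) = 5*(-1/5) = -1)
(61*45)*((U + 16*2)/(-42 + J(-1, 2))) = (61*45)*((-1 + 16*2)/(-42 + 2)) = 2745*((-1 + 32)/(-40)) = 2745*(31*(-1/40)) = 2745*(-31/40) = -17019/8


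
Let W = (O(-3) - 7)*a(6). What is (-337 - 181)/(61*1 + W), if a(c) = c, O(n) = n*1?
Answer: -518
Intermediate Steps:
O(n) = n
W = -60 (W = (-3 - 7)*6 = -10*6 = -60)
(-337 - 181)/(61*1 + W) = (-337 - 181)/(61*1 - 60) = -518/(61 - 60) = -518/1 = -518*1 = -518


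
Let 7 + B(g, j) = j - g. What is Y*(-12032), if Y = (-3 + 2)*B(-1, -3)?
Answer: -108288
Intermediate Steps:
B(g, j) = -7 + j - g (B(g, j) = -7 + (j - g) = -7 + j - g)
Y = 9 (Y = (-3 + 2)*(-7 - 3 - 1*(-1)) = -(-7 - 3 + 1) = -1*(-9) = 9)
Y*(-12032) = 9*(-12032) = -108288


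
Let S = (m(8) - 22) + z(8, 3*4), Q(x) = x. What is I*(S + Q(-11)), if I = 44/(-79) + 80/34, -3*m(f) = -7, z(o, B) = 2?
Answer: -69144/1343 ≈ -51.485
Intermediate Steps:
m(f) = 7/3 (m(f) = -1/3*(-7) = 7/3)
S = -53/3 (S = (7/3 - 22) + 2 = -59/3 + 2 = -53/3 ≈ -17.667)
I = 2412/1343 (I = 44*(-1/79) + 80*(1/34) = -44/79 + 40/17 = 2412/1343 ≈ 1.7960)
I*(S + Q(-11)) = 2412*(-53/3 - 11)/1343 = (2412/1343)*(-86/3) = -69144/1343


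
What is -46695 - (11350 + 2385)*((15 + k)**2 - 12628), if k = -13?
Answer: 173343945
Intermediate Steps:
-46695 - (11350 + 2385)*((15 + k)**2 - 12628) = -46695 - (11350 + 2385)*((15 - 13)**2 - 12628) = -46695 - 13735*(2**2 - 12628) = -46695 - 13735*(4 - 12628) = -46695 - 13735*(-12624) = -46695 - 1*(-173390640) = -46695 + 173390640 = 173343945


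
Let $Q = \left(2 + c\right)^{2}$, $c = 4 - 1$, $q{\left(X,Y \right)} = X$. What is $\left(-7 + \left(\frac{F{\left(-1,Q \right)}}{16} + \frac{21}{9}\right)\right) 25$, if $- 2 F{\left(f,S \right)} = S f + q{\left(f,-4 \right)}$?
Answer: $- \frac{4625}{48} \approx -96.354$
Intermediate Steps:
$c = 3$
$Q = 25$ ($Q = \left(2 + 3\right)^{2} = 5^{2} = 25$)
$F{\left(f,S \right)} = - \frac{f}{2} - \frac{S f}{2}$ ($F{\left(f,S \right)} = - \frac{S f + f}{2} = - \frac{f + S f}{2} = - \frac{f}{2} - \frac{S f}{2}$)
$\left(-7 + \left(\frac{F{\left(-1,Q \right)}}{16} + \frac{21}{9}\right)\right) 25 = \left(-7 + \left(\frac{\frac{1}{2} \left(-1\right) \left(-1 - 25\right)}{16} + \frac{21}{9}\right)\right) 25 = \left(-7 + \left(\frac{1}{2} \left(-1\right) \left(-1 - 25\right) \frac{1}{16} + 21 \cdot \frac{1}{9}\right)\right) 25 = \left(-7 + \left(\frac{1}{2} \left(-1\right) \left(-26\right) \frac{1}{16} + \frac{7}{3}\right)\right) 25 = \left(-7 + \left(13 \cdot \frac{1}{16} + \frac{7}{3}\right)\right) 25 = \left(-7 + \left(\frac{13}{16} + \frac{7}{3}\right)\right) 25 = \left(-7 + \frac{151}{48}\right) 25 = \left(- \frac{185}{48}\right) 25 = - \frac{4625}{48}$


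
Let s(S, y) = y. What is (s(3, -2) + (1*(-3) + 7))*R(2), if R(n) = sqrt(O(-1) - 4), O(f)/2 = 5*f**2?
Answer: 2*sqrt(6) ≈ 4.8990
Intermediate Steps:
O(f) = 10*f**2 (O(f) = 2*(5*f**2) = 10*f**2)
R(n) = sqrt(6) (R(n) = sqrt(10*(-1)**2 - 4) = sqrt(10*1 - 4) = sqrt(10 - 4) = sqrt(6))
(s(3, -2) + (1*(-3) + 7))*R(2) = (-2 + (1*(-3) + 7))*sqrt(6) = (-2 + (-3 + 7))*sqrt(6) = (-2 + 4)*sqrt(6) = 2*sqrt(6)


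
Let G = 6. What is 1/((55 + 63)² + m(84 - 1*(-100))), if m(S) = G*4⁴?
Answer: 1/15460 ≈ 6.4683e-5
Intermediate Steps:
m(S) = 1536 (m(S) = 6*4⁴ = 6*256 = 1536)
1/((55 + 63)² + m(84 - 1*(-100))) = 1/((55 + 63)² + 1536) = 1/(118² + 1536) = 1/(13924 + 1536) = 1/15460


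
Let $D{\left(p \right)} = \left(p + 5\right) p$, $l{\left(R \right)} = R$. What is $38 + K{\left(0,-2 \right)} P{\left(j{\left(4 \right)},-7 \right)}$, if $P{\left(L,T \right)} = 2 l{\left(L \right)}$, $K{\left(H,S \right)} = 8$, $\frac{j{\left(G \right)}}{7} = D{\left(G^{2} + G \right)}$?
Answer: $56038$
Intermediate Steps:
$D{\left(p \right)} = p \left(5 + p\right)$ ($D{\left(p \right)} = \left(5 + p\right) p = p \left(5 + p\right)$)
$j{\left(G \right)} = 7 \left(G + G^{2}\right) \left(5 + G + G^{2}\right)$ ($j{\left(G \right)} = 7 \left(G^{2} + G\right) \left(5 + \left(G^{2} + G\right)\right) = 7 \left(G + G^{2}\right) \left(5 + \left(G + G^{2}\right)\right) = 7 \left(G + G^{2}\right) \left(5 + G + G^{2}\right)$)
$P{\left(L,T \right)} = 2 L$
$38 + K{\left(0,-2 \right)} P{\left(j{\left(4 \right)},-7 \right)} = 38 + 8 \cdot 2 \cdot 7 \cdot 4 \left(1 + 4\right) \left(5 + 4 \left(1 + 4\right)\right) = 38 + 8 \cdot 2 \cdot 7 \cdot 4 \cdot 5 \left(5 + 4 \cdot 5\right) = 38 + 8 \cdot 2 \cdot 7 \cdot 4 \cdot 5 \left(5 + 20\right) = 38 + 8 \cdot 2 \cdot 7 \cdot 4 \cdot 5 \cdot 25 = 38 + 8 \cdot 2 \cdot 3500 = 38 + 8 \cdot 7000 = 38 + 56000 = 56038$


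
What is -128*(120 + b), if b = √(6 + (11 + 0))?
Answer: -15360 - 128*√17 ≈ -15888.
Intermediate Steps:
b = √17 (b = √(6 + 11) = √17 ≈ 4.1231)
-128*(120 + b) = -128*(120 + √17) = -15360 - 128*√17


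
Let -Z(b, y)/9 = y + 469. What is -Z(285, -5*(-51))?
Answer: 6516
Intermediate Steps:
Z(b, y) = -4221 - 9*y (Z(b, y) = -9*(y + 469) = -9*(469 + y) = -4221 - 9*y)
-Z(285, -5*(-51)) = -(-4221 - (-45)*(-51)) = -(-4221 - 9*255) = -(-4221 - 2295) = -1*(-6516) = 6516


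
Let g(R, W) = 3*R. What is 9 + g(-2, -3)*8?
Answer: -39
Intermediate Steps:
9 + g(-2, -3)*8 = 9 + (3*(-2))*8 = 9 - 6*8 = 9 - 48 = -39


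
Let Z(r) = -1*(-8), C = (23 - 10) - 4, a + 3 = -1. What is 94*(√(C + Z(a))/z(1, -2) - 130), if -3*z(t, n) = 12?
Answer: -12220 - 47*√17/2 ≈ -12317.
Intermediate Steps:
a = -4 (a = -3 - 1 = -4)
C = 9 (C = 13 - 4 = 9)
z(t, n) = -4 (z(t, n) = -⅓*12 = -4)
Z(r) = 8
94*(√(C + Z(a))/z(1, -2) - 130) = 94*(√(9 + 8)/(-4) - 130) = 94*(√17*(-¼) - 130) = 94*(-√17/4 - 130) = 94*(-130 - √17/4) = -12220 - 47*√17/2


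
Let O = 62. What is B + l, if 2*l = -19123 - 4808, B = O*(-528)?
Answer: -89403/2 ≈ -44702.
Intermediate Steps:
B = -32736 (B = 62*(-528) = -32736)
l = -23931/2 (l = (-19123 - 4808)/2 = (½)*(-23931) = -23931/2 ≈ -11966.)
B + l = -32736 - 23931/2 = -89403/2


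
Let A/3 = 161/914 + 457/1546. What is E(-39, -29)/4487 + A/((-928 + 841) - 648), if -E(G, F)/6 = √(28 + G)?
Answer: -166651/86548945 - 6*I*√11/4487 ≈ -0.0019255 - 0.004435*I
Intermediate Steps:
A = 499953/353261 (A = 3*(161/914 + 457/1546) = 3*(166651/353261) = 499953/353261 ≈ 1.4153)
E(G, F) = -6*√(28 + G)
E(-39, -29)/4487 + A/((-928 + 841) - 648) = -6*√(28 - 39)/4487 + 499953/(353261*((-928 + 841) - 648)) = -6*I*√11*(1/4487) + 499953/(353261*(-87 - 648)) = -6*I*√11*(1/4487) + (499953/353261)/(-735) = -6*I*√11*(1/4487) + (499953/353261)*(-1/735) = -6*I*√11/4487 - 166651/86548945 = -166651/86548945 - 6*I*√11/4487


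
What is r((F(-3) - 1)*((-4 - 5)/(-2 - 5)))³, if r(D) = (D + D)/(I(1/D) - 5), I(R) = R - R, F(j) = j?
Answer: 373248/42875 ≈ 8.7055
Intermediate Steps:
I(R) = 0
r(D) = -2*D/5 (r(D) = (D + D)/(0 - 5) = (2*D)/(-5) = (2*D)*(-⅕) = -2*D/5)
r((F(-3) - 1)*((-4 - 5)/(-2 - 5)))³ = (-2*(-3 - 1)*(-4 - 5)/(-2 - 5)/5)³ = (-(-8)*(-9/(-7))/5)³ = (-(-8)*(-9*(-⅐))/5)³ = (-(-8)*9/(5*7))³ = (-⅖*(-36/7))³ = (72/35)³ = 373248/42875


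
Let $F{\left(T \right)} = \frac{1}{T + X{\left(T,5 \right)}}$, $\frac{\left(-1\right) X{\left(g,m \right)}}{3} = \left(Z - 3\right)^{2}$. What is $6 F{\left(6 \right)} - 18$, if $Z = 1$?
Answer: $-19$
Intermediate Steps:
$X{\left(g,m \right)} = -12$ ($X{\left(g,m \right)} = - 3 \left(1 - 3\right)^{2} = - 3 \left(-2\right)^{2} = \left(-3\right) 4 = -12$)
$F{\left(T \right)} = \frac{1}{-12 + T}$ ($F{\left(T \right)} = \frac{1}{T - 12} = \frac{1}{-12 + T}$)
$6 F{\left(6 \right)} - 18 = \frac{6}{-12 + 6} - 18 = \frac{6}{-6} - 18 = 6 \left(- \frac{1}{6}\right) - 18 = -1 - 18 = -19$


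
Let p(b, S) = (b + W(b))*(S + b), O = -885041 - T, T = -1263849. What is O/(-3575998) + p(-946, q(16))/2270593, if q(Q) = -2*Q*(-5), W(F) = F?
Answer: 2228895372316/4059818013407 ≈ 0.54901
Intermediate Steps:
q(Q) = 10*Q
O = 378808 (O = -885041 - 1*(-1263849) = -885041 + 1263849 = 378808)
p(b, S) = 2*b*(S + b) (p(b, S) = (b + b)*(S + b) = (2*b)*(S + b) = 2*b*(S + b))
O/(-3575998) + p(-946, q(16))/2270593 = 378808/(-3575998) + (2*(-946)*(10*16 - 946))/2270593 = 378808*(-1/3575998) + (2*(-946)*(160 - 946))*(1/2270593) = -189404/1787999 + (2*(-946)*(-786))*(1/2270593) = -189404/1787999 + 1487112*(1/2270593) = -189404/1787999 + 1487112/2270593 = 2228895372316/4059818013407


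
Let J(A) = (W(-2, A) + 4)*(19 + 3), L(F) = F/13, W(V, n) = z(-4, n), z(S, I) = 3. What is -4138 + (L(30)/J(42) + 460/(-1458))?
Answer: -3019837897/729729 ≈ -4138.3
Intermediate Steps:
W(V, n) = 3
L(F) = F/13 (L(F) = F*(1/13) = F/13)
J(A) = 154 (J(A) = (3 + 4)*(19 + 3) = 7*22 = 154)
-4138 + (L(30)/J(42) + 460/(-1458)) = -4138 + (((1/13)*30)/154 + 460/(-1458)) = -4138 + ((30/13)*(1/154) + 460*(-1/1458)) = -4138 + (15/1001 - 230/729) = -4138 - 219295/729729 = -3019837897/729729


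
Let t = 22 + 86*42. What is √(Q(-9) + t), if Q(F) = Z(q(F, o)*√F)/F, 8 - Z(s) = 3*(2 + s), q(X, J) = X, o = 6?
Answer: √(32704 - 81*I)/3 ≈ 60.281 - 0.074651*I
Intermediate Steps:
Z(s) = 2 - 3*s (Z(s) = 8 - 3*(2 + s) = 8 - (6 + 3*s) = 8 + (-6 - 3*s) = 2 - 3*s)
Q(F) = (2 - 3*F^(3/2))/F (Q(F) = (2 - 3*F*√F)/F = (2 - 3*F^(3/2))/F)
t = 3634 (t = 22 + 3612 = 3634)
√(Q(-9) + t) = √((2 - (-81)*I)/(-9) + 3634) = √(-(2 - (-81)*I)/9 + 3634) = √(-(2 + 81*I)/9 + 3634) = √((-2/9 - 9*I) + 3634) = √(32704/9 - 9*I)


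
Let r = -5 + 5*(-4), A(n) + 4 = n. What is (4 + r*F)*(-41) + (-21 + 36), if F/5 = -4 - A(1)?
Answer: -5274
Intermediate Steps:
A(n) = -4 + n
r = -25 (r = -5 - 20 = -25)
F = -5 (F = 5*(-4 - (-4 + 1)) = 5*(-4 - 1*(-3)) = 5*(-4 + 3) = 5*(-1) = -5)
(4 + r*F)*(-41) + (-21 + 36) = (4 - 25*(-5))*(-41) + (-21 + 36) = (4 + 125)*(-41) + 15 = 129*(-41) + 15 = -5289 + 15 = -5274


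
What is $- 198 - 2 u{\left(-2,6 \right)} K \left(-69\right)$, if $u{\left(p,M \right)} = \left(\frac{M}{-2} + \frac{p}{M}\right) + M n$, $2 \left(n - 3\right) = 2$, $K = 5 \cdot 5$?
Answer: $-14117400$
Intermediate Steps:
$K = 25$
$n = 4$ ($n = 3 + \frac{1}{2} \cdot 2 = 3 + 1 = 4$)
$u{\left(p,M \right)} = \frac{7 M}{2} + \frac{p}{M}$ ($u{\left(p,M \right)} = \left(\frac{M}{-2} + \frac{p}{M}\right) + M 4 = \left(M \left(- \frac{1}{2}\right) + \frac{p}{M}\right) + 4 M = \left(- \frac{M}{2} + \frac{p}{M}\right) + 4 M = \frac{7 M}{2} + \frac{p}{M}$)
$- 198 - 2 u{\left(-2,6 \right)} K \left(-69\right) = - 198 - 2 \left(\frac{7}{2} \cdot 6 - \frac{2}{6}\right) 25 \left(-69\right) = - 198 - 2 \left(21 - \frac{1}{3}\right) 25 \left(-69\right) = - 198 \left(-2\right) \frac{62}{3} \cdot 25 \left(-69\right) = - 198 \left(\left(- \frac{124}{3}\right) 25\right) \left(-69\right) = \left(-198\right) \left(- \frac{3100}{3}\right) \left(-69\right) = 204600 \left(-69\right) = -14117400$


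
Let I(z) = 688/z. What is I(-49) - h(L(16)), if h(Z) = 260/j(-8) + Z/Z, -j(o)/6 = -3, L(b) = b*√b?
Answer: -13003/441 ≈ -29.485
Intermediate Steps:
L(b) = b^(3/2)
j(o) = 18 (j(o) = -6*(-3) = 18)
h(Z) = 139/9 (h(Z) = 260/18 + Z/Z = 260*(1/18) + 1 = 130/9 + 1 = 139/9)
I(-49) - h(L(16)) = 688/(-49) - 1*139/9 = 688*(-1/49) - 139/9 = -688/49 - 139/9 = -13003/441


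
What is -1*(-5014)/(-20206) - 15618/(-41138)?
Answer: 27327844/207808607 ≈ 0.13150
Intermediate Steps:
-1*(-5014)/(-20206) - 15618/(-41138) = 5014*(-1/20206) - 15618*(-1/41138) = -2507/10103 + 7809/20569 = 27327844/207808607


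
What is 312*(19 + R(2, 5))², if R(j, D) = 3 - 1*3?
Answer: 112632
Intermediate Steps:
R(j, D) = 0 (R(j, D) = 3 - 3 = 0)
312*(19 + R(2, 5))² = 312*(19 + 0)² = 312*19² = 312*361 = 112632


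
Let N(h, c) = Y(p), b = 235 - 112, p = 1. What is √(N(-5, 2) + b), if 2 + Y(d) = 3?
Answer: 2*√31 ≈ 11.136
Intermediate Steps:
Y(d) = 1 (Y(d) = -2 + 3 = 1)
b = 123
N(h, c) = 1
√(N(-5, 2) + b) = √(1 + 123) = √124 = 2*√31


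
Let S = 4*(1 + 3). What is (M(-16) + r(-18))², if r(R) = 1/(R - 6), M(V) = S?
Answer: 146689/576 ≈ 254.67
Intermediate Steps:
S = 16 (S = 4*4 = 16)
M(V) = 16
r(R) = 1/(-6 + R)
(M(-16) + r(-18))² = (16 + 1/(-6 - 18))² = (16 + 1/(-24))² = (16 - 1/24)² = (383/24)² = 146689/576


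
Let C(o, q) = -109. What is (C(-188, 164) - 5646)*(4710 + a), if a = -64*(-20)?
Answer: -34472450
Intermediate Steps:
a = 1280
(C(-188, 164) - 5646)*(4710 + a) = (-109 - 5646)*(4710 + 1280) = -5755*5990 = -34472450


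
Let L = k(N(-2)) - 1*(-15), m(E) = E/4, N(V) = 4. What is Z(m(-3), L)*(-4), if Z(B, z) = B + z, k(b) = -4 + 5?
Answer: -61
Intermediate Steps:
k(b) = 1
m(E) = E/4 (m(E) = E*(¼) = E/4)
L = 16 (L = 1 - 1*(-15) = 1 + 15 = 16)
Z(m(-3), L)*(-4) = ((¼)*(-3) + 16)*(-4) = (-¾ + 16)*(-4) = (61/4)*(-4) = -61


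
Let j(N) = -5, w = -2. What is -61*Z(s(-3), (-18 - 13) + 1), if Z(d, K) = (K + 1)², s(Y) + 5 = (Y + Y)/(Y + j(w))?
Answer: -51301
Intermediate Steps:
s(Y) = -5 + 2*Y/(-5 + Y) (s(Y) = -5 + (Y + Y)/(Y - 5) = -5 + (2*Y)/(-5 + Y) = -5 + 2*Y/(-5 + Y))
Z(d, K) = (1 + K)²
-61*Z(s(-3), (-18 - 13) + 1) = -61*(1 + ((-18 - 13) + 1))² = -61*(1 + (-31 + 1))² = -61*(1 - 30)² = -61*(-29)² = -61*841 = -51301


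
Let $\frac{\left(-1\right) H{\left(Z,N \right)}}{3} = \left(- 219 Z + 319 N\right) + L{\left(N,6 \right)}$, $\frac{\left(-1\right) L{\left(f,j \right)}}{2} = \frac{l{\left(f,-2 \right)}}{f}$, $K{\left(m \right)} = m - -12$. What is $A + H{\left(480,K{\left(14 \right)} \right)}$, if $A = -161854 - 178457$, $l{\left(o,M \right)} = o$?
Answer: $-49827$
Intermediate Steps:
$K{\left(m \right)} = 12 + m$ ($K{\left(m \right)} = m + 12 = 12 + m$)
$L{\left(f,j \right)} = -2$ ($L{\left(f,j \right)} = - 2 \frac{f}{f} = \left(-2\right) 1 = -2$)
$H{\left(Z,N \right)} = 6 - 957 N + 657 Z$ ($H{\left(Z,N \right)} = - 3 \left(\left(- 219 Z + 319 N\right) - 2\right) = - 3 \left(-2 - 219 Z + 319 N\right) = 6 - 957 N + 657 Z$)
$A = -340311$ ($A = -161854 - 178457 = -340311$)
$A + H{\left(480,K{\left(14 \right)} \right)} = -340311 + \left(6 - 957 \left(12 + 14\right) + 657 \cdot 480\right) = -340311 + \left(6 - 24882 + 315360\right) = -340311 + 290484 = -49827$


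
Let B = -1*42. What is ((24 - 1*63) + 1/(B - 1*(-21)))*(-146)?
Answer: 119720/21 ≈ 5701.0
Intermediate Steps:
B = -42
((24 - 1*63) + 1/(B - 1*(-21)))*(-146) = ((24 - 1*63) + 1/(-42 - 1*(-21)))*(-146) = ((24 - 63) + 1/(-42 + 21))*(-146) = (-39 + 1/(-21))*(-146) = (-39 - 1/21)*(-146) = -820/21*(-146) = 119720/21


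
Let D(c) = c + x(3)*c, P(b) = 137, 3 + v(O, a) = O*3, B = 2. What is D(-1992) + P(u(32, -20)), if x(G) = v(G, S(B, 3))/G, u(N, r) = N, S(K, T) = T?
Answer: -5839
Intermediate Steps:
v(O, a) = -3 + 3*O (v(O, a) = -3 + O*3 = -3 + 3*O)
x(G) = (-3 + 3*G)/G
D(c) = 3*c (D(c) = c + (3 - 3/3)*c = c + (3 - 3*1/3)*c = c + (3 - 1)*c = c + 2*c = 3*c)
D(-1992) + P(u(32, -20)) = 3*(-1992) + 137 = -5976 + 137 = -5839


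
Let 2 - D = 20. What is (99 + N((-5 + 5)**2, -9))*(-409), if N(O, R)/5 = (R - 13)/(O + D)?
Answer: -386914/9 ≈ -42990.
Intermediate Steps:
D = -18 (D = 2 - 1*20 = 2 - 20 = -18)
N(O, R) = 5*(-13 + R)/(-18 + O) (N(O, R) = 5*((R - 13)/(O - 18)) = 5*((-13 + R)/(-18 + O)) = 5*(-13 + R)/(-18 + O))
(99 + N((-5 + 5)**2, -9))*(-409) = (99 + 5*(-13 - 9)/(-18 + (-5 + 5)**2))*(-409) = (99 + 5*(-22)/(-18 + 0**2))*(-409) = (99 + 5*(-22)/(-18 + 0))*(-409) = (99 + 5*(-22)/(-18))*(-409) = (99 + 5*(-1/18)*(-22))*(-409) = (99 + 55/9)*(-409) = (946/9)*(-409) = -386914/9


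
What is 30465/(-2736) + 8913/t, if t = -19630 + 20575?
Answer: -163091/95760 ≈ -1.7031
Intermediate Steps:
t = 945
30465/(-2736) + 8913/t = 30465/(-2736) + 8913/945 = 30465*(-1/2736) + 8913*(1/945) = -3385/304 + 2971/315 = -163091/95760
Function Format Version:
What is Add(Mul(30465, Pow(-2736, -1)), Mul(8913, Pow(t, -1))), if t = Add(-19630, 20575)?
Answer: Rational(-163091, 95760) ≈ -1.7031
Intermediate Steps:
t = 945
Add(Mul(30465, Pow(-2736, -1)), Mul(8913, Pow(t, -1))) = Add(Mul(30465, Pow(-2736, -1)), Mul(8913, Pow(945, -1))) = Add(Mul(30465, Rational(-1, 2736)), Mul(8913, Rational(1, 945))) = Add(Rational(-3385, 304), Rational(2971, 315)) = Rational(-163091, 95760)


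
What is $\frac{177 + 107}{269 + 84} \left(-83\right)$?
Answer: $- \frac{23572}{353} \approx -66.776$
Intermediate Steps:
$\frac{177 + 107}{269 + 84} \left(-83\right) = \frac{284}{353} \left(-83\right) = - \frac{23572}{353}$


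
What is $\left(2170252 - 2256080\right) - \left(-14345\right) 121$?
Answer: $1649917$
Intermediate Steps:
$\left(2170252 - 2256080\right) - \left(-14345\right) 121 = -85828 - -1735745 = -85828 + 1735745 = 1649917$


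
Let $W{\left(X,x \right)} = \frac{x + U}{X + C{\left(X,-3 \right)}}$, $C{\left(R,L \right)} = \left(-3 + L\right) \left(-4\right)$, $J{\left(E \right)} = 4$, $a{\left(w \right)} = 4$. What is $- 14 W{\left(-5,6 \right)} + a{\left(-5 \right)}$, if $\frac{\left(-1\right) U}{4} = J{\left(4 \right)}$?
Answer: $\frac{216}{19} \approx 11.368$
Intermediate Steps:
$U = -16$ ($U = \left(-4\right) 4 = -16$)
$C{\left(R,L \right)} = 12 - 4 L$
$W{\left(X,x \right)} = \frac{-16 + x}{24 + X}$ ($W{\left(X,x \right)} = \frac{x - 16}{X + \left(12 - -12\right)} = \frac{-16 + x}{X + \left(12 + 12\right)} = \frac{-16 + x}{X + 24} = \frac{-16 + x}{24 + X}$)
$- 14 W{\left(-5,6 \right)} + a{\left(-5 \right)} = - 14 \frac{-16 + 6}{24 - 5} + 4 = - 14 \cdot \frac{1}{19} \left(-10\right) + 4 = \left(-14\right) \left(- \frac{10}{19}\right) + 4 = \frac{140}{19} + 4 = \frac{216}{19}$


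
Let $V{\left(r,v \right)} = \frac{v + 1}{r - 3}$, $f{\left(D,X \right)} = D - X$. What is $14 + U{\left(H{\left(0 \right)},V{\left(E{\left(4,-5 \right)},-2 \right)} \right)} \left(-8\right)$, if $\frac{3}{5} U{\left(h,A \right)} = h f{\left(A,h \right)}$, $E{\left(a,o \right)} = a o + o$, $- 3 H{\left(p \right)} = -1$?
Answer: $\frac{2896}{189} \approx 15.323$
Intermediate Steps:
$H{\left(p \right)} = \frac{1}{3}$ ($H{\left(p \right)} = \left(- \frac{1}{3}\right) \left(-1\right) = \frac{1}{3}$)
$E{\left(a,o \right)} = o + a o$
$V{\left(r,v \right)} = \frac{1 + v}{-3 + r}$
$U{\left(h,A \right)} = \frac{5 h \left(A - h\right)}{3}$
$14 + U{\left(H{\left(0 \right)},V{\left(E{\left(4,-5 \right)},-2 \right)} \right)} \left(-8\right) = 14 + \frac{5}{3} \cdot \frac{1}{3} \left(\frac{1 - 2}{-3 - 5 \left(1 + 4\right)} - \frac{1}{3}\right) \left(-8\right) = 14 + \frac{5}{3} \cdot \frac{1}{3} \left(\frac{1}{-3 - 25} \left(-1\right) - \frac{1}{3}\right) \left(-8\right) = 14 + \frac{5}{3} \cdot \frac{1}{3} \left(\frac{1}{-28} \left(-1\right) - \frac{1}{3}\right) \left(-8\right) = 14 + \frac{5}{3} \cdot \frac{1}{3} \left(\left(- \frac{1}{28}\right) \left(-1\right) - \frac{1}{3}\right) \left(-8\right) = 14 + \frac{5}{3} \cdot \frac{1}{3} \left(\frac{1}{28} - \frac{1}{3}\right) \left(-8\right) = 14 + \frac{5}{3} \cdot \frac{1}{3} \left(- \frac{25}{84}\right) \left(-8\right) = 14 - - \frac{250}{189} = 14 + \frac{250}{189} = \frac{2896}{189}$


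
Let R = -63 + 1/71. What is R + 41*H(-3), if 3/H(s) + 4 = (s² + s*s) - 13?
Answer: 4261/71 ≈ 60.014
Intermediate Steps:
R = -4472/71 (R = -63 + 1/71 = -4472/71 ≈ -62.986)
H(s) = 3/(-17 + 2*s²) (H(s) = 3/(-4 + ((s² + s*s) - 13)) = 3/(-4 + ((s² + s²) - 13)) = 3/(-4 + (2*s² - 13)) = 3/(-4 + (-13 + 2*s²)) = 3/(-17 + 2*s²))
R + 41*H(-3) = -4472/71 + 41*(3/(-17 + 2*(-3)²)) = -4472/71 + 41*(3/(-17 + 2*9)) = -4472/71 + 41*(3/(-17 + 18)) = -4472/71 + 41*(3/1) = -4472/71 + 41*(3*1) = -4472/71 + 41*3 = -4472/71 + 123 = 4261/71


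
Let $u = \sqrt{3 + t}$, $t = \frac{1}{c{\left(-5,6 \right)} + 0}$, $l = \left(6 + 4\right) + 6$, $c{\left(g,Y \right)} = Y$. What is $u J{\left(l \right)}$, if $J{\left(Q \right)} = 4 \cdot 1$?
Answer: $\frac{2 \sqrt{114}}{3} \approx 7.118$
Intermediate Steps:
$l = 16$ ($l = 10 + 6 = 16$)
$t = \frac{1}{6}$ ($t = \frac{1}{6 + 0} = \frac{1}{6} \approx 0.16667$)
$u = \frac{\sqrt{114}}{6}$ ($u = \sqrt{3 + \frac{1}{6}} = \sqrt{\frac{19}{6}} = \frac{\sqrt{114}}{6} \approx 1.7795$)
$J{\left(Q \right)} = 4$
$u J{\left(l \right)} = \frac{\sqrt{114}}{6} \cdot 4 = \frac{2 \sqrt{114}}{3}$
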